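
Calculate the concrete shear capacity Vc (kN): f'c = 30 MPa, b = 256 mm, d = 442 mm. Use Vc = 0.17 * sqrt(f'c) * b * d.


Vc = 0.17 * sqrt(30) * 256 * 442 / 1000
= 105.36 kN

105.36


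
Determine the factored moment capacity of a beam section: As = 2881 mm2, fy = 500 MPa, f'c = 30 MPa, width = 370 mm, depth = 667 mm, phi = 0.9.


a = As * fy / (0.85 * f'c * b)
= 2881 * 500 / (0.85 * 30 * 370)
= 152.6762 mm
Mn = As * fy * (d - a/2) / 10^6
= 850.8485 kN-m
phi*Mn = 0.9 * 850.8485 = 765.76 kN-m

765.76


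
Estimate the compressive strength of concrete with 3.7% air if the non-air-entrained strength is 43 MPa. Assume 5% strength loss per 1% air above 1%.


Strength loss = (3.7 - 1) * 5 = 13.5%
f'c = 43 * (1 - 13.5/100)
= 37.2 MPa

37.2


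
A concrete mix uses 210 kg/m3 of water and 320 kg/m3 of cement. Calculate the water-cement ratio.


w/c = water / cement
w/c = 210 / 320 = 0.656

0.656


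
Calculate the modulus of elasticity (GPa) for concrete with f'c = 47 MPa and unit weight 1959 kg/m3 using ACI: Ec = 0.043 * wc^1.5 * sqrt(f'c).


Ec = 0.043 * 1959^1.5 * sqrt(47) / 1000
= 25.56 GPa

25.56


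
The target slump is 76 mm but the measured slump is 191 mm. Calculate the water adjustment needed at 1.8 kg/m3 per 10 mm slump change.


Difference = 76 - 191 = -115 mm
Water adjustment = -115 * 1.8 / 10 = -20.7 kg/m3

-20.7


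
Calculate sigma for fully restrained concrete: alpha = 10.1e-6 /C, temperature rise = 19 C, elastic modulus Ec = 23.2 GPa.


sigma = alpha * dT * Ec
= 10.1e-6 * 19 * 23.2 * 1000
= 4.452 MPa

4.452


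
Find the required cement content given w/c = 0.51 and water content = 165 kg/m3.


Cement = water / (w/c)
= 165 / 0.51
= 323.5 kg/m3

323.5


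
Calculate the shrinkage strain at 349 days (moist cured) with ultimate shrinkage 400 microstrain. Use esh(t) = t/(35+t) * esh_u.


esh(349) = 349 / (35 + 349) * 400
= 349 / 384 * 400
= 363.5 microstrain

363.5


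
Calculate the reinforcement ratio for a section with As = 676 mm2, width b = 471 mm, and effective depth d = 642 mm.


rho = As / (b * d)
= 676 / (471 * 642)
= 0.0022

0.0022


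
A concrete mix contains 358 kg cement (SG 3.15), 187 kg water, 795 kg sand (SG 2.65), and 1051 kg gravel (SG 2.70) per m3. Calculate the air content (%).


Vol cement = 358 / (3.15 * 1000) = 0.113651 m3
Vol water = 187 / 1000 = 0.187 m3
Vol sand = 795 / (2.65 * 1000) = 0.3 m3
Vol gravel = 1051 / (2.70 * 1000) = 0.389259 m3
Total solid + water volume = 0.98991 m3
Air = (1 - 0.98991) * 100 = 1.01%

1.01


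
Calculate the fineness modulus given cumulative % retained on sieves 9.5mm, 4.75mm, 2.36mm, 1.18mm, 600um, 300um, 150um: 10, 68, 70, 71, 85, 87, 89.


FM = sum(cumulative % retained) / 100
= 480 / 100
= 4.8

4.8


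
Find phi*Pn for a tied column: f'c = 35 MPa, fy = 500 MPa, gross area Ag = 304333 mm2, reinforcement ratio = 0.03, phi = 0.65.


Ast = rho * Ag = 0.03 * 304333 = 9129.99 mm2
phi*Pn = 0.65 * 0.80 * (0.85 * 35 * (304333 - 9129.99) + 500 * 9129.99) / 1000
= 6940.59 kN

6940.59


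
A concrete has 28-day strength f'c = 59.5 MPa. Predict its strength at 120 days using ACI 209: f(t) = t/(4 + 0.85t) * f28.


f(120) = 120 / (4 + 0.85 * 120) * 59.5
= 120 / 106.0 * 59.5
= 67.36 MPa

67.36


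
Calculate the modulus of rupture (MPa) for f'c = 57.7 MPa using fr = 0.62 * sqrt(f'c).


fr = 0.62 * sqrt(57.7)
= 4.71 MPa

4.71


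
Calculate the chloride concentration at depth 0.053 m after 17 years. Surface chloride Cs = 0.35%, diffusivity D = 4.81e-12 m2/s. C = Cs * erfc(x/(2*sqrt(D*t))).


t_seconds = 17 * 365.25 * 24 * 3600 = 536479200.0 s
arg = 0.053 / (2 * sqrt(4.81e-12 * 536479200.0))
= 0.5217
erfc(0.5217) = 0.4607
C = 0.35 * 0.4607 = 0.1612%

0.1612


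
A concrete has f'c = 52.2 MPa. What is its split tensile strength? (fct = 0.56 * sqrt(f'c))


fct = 0.56 * sqrt(52.2)
= 0.56 * 7.225
= 4.046 MPa

4.046


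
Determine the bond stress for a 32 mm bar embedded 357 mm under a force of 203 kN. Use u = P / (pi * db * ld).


u = P / (pi * db * ld)
= 203 * 1000 / (pi * 32 * 357)
= 5.656 MPa

5.656


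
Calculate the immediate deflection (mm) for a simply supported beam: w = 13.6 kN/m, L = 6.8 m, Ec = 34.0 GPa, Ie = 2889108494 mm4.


Convert: L = 6.8 m = 6800 mm, Ec = 34.0 GPa = 34000 MPa
delta = 5 * 13.6 * 6800^4 / (384 * 34000 * 2889108494)
= 3.85 mm

3.85


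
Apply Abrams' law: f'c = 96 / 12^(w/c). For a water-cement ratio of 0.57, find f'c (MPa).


f'c = 96 / 12^0.57
= 96 / 4.122
= 23.29 MPa

23.29


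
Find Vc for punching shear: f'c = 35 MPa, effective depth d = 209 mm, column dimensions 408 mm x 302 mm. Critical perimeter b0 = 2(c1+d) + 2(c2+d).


b0 = 2*(408 + 209) + 2*(302 + 209) = 2256 mm
Vc = 0.33 * sqrt(35) * 2256 * 209 / 1000
= 920.52 kN

920.52


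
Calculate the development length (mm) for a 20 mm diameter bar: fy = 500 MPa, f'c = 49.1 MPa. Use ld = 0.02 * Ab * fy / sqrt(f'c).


Ab = pi * 20^2 / 4 = 314.159 mm2
ld = 0.02 * 314.159 * 500 / sqrt(49.1)
= 448.3 mm

448.3


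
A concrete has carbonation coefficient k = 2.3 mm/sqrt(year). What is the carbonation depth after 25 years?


depth = k * sqrt(t)
= 2.3 * sqrt(25)
= 11.5 mm

11.5


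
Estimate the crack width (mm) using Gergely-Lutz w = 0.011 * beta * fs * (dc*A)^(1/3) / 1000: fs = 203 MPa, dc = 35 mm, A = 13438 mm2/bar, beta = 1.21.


w = 0.011 * beta * fs * (dc * A)^(1/3) / 1000
= 0.011 * 1.21 * 203 * (35 * 13438)^(1/3) / 1000
= 0.21 mm

0.21


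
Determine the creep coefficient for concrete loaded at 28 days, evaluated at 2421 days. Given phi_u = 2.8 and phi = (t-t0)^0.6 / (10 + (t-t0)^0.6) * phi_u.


dt = 2421 - 28 = 2393
phi = 2393^0.6 / (10 + 2393^0.6) * 2.8
= 2.56

2.56


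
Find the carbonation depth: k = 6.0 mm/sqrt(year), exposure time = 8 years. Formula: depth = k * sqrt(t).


depth = k * sqrt(t)
= 6.0 * sqrt(8)
= 16.97 mm

16.97


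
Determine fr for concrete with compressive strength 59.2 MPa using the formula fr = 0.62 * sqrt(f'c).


fr = 0.62 * sqrt(59.2)
= 4.77 MPa

4.77


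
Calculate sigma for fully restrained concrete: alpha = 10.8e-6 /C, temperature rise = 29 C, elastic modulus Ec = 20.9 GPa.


sigma = alpha * dT * Ec
= 10.8e-6 * 29 * 20.9 * 1000
= 6.546 MPa

6.546


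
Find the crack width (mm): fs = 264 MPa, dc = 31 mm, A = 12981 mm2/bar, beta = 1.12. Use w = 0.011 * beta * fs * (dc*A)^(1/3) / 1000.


w = 0.011 * beta * fs * (dc * A)^(1/3) / 1000
= 0.011 * 1.12 * 264 * (31 * 12981)^(1/3) / 1000
= 0.24 mm

0.24


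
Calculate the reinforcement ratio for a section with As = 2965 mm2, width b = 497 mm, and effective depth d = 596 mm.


rho = As / (b * d)
= 2965 / (497 * 596)
= 0.01

0.01


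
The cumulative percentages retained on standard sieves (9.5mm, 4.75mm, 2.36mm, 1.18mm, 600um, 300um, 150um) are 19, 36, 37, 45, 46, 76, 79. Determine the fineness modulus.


FM = sum(cumulative % retained) / 100
= 338 / 100
= 3.38

3.38


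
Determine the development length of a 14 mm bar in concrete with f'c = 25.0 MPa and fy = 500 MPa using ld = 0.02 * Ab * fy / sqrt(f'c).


Ab = pi * 14^2 / 4 = 153.938 mm2
ld = 0.02 * 153.938 * 500 / sqrt(25.0)
= 307.9 mm

307.9


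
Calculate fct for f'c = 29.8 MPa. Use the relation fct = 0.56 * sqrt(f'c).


fct = 0.56 * sqrt(29.8)
= 0.56 * 5.459
= 3.057 MPa

3.057


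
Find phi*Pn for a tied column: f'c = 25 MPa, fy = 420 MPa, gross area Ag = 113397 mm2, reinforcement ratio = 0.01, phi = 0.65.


Ast = rho * Ag = 0.01 * 113397 = 1133.97 mm2
phi*Pn = 0.65 * 0.80 * (0.85 * 25 * (113397 - 1133.97) + 420 * 1133.97) / 1000
= 1488.17 kN

1488.17


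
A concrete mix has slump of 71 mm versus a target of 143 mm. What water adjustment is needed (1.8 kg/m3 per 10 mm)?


Difference = 143 - 71 = 72 mm
Water adjustment = 72 * 1.8 / 10 = 13.0 kg/m3

13.0


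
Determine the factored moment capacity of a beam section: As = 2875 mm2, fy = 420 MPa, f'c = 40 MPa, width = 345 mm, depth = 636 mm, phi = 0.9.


a = As * fy / (0.85 * f'c * b)
= 2875 * 420 / (0.85 * 40 * 345)
= 102.9412 mm
Mn = As * fy * (d - a/2) / 10^6
= 705.8193 kN-m
phi*Mn = 0.9 * 705.8193 = 635.24 kN-m

635.24


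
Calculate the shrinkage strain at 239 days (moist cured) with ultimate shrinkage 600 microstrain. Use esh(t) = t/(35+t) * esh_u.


esh(239) = 239 / (35 + 239) * 600
= 239 / 274 * 600
= 523.4 microstrain

523.4


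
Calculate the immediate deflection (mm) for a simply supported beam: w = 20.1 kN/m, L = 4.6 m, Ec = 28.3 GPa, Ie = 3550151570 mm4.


Convert: L = 4.6 m = 4600 mm, Ec = 28.3 GPa = 28300 MPa
delta = 5 * 20.1 * 4600^4 / (384 * 28300 * 3550151570)
= 1.17 mm

1.17


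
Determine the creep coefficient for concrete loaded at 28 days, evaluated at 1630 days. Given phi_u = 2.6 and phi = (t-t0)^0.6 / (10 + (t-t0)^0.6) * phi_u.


dt = 1630 - 28 = 1602
phi = 1602^0.6 / (10 + 1602^0.6) * 2.6
= 2.323

2.323


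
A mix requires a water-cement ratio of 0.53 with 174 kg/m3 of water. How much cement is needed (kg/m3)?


Cement = water / (w/c)
= 174 / 0.53
= 328.3 kg/m3

328.3


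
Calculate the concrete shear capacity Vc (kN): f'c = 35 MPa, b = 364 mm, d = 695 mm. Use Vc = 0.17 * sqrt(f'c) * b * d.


Vc = 0.17 * sqrt(35) * 364 * 695 / 1000
= 254.43 kN

254.43


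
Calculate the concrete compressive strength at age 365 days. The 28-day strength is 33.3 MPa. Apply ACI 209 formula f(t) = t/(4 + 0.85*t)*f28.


f(365) = 365 / (4 + 0.85 * 365) * 33.3
= 365 / 314.25 * 33.3
= 38.68 MPa

38.68


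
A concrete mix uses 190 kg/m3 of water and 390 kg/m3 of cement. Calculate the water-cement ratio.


w/c = water / cement
w/c = 190 / 390 = 0.487

0.487


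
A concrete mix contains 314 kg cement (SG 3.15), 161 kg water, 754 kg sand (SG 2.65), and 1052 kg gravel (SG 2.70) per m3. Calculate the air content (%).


Vol cement = 314 / (3.15 * 1000) = 0.099683 m3
Vol water = 161 / 1000 = 0.161 m3
Vol sand = 754 / (2.65 * 1000) = 0.284528 m3
Vol gravel = 1052 / (2.70 * 1000) = 0.38963 m3
Total solid + water volume = 0.93484 m3
Air = (1 - 0.93484) * 100 = 6.52%

6.52


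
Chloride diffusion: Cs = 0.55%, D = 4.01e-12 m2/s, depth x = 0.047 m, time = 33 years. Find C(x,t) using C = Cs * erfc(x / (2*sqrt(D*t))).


t_seconds = 33 * 365.25 * 24 * 3600 = 1041400800.0 s
arg = 0.047 / (2 * sqrt(4.01e-12 * 1041400800.0))
= 0.3637
erfc(0.3637) = 0.6071
C = 0.55 * 0.6071 = 0.3339%

0.3339


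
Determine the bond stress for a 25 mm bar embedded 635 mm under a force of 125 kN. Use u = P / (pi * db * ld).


u = P / (pi * db * ld)
= 125 * 1000 / (pi * 25 * 635)
= 2.506 MPa

2.506


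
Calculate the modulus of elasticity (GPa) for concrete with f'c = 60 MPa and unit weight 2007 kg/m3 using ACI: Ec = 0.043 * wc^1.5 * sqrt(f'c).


Ec = 0.043 * 2007^1.5 * sqrt(60) / 1000
= 29.95 GPa

29.95


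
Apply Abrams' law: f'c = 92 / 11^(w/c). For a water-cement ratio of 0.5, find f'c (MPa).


f'c = 92 / 11^0.5
= 92 / 3.317
= 27.74 MPa

27.74


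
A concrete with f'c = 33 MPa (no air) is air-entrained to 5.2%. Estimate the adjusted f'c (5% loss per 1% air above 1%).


Strength loss = (5.2 - 1) * 5 = 21.0%
f'c = 33 * (1 - 21.0/100)
= 26.07 MPa

26.07


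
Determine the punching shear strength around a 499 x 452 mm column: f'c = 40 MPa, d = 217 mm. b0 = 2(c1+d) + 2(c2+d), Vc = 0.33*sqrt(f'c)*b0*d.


b0 = 2*(499 + 217) + 2*(452 + 217) = 2770 mm
Vc = 0.33 * sqrt(40) * 2770 * 217 / 1000
= 1254.54 kN

1254.54


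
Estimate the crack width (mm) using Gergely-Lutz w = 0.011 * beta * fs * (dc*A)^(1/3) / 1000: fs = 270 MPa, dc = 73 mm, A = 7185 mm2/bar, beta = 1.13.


w = 0.011 * beta * fs * (dc * A)^(1/3) / 1000
= 0.011 * 1.13 * 270 * (73 * 7185)^(1/3) / 1000
= 0.271 mm

0.271


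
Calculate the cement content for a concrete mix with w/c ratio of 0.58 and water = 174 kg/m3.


Cement = water / (w/c)
= 174 / 0.58
= 300.0 kg/m3

300.0


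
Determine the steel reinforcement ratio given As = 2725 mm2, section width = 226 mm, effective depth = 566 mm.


rho = As / (b * d)
= 2725 / (226 * 566)
= 0.0213

0.0213


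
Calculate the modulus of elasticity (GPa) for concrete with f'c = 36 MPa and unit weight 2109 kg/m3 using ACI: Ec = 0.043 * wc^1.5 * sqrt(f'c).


Ec = 0.043 * 2109^1.5 * sqrt(36) / 1000
= 24.99 GPa

24.99


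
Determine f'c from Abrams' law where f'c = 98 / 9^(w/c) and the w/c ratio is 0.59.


f'c = 98 / 9^0.59
= 98 / 3.656
= 26.81 MPa

26.81


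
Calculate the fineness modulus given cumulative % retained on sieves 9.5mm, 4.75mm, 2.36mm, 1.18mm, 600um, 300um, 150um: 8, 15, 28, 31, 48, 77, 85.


FM = sum(cumulative % retained) / 100
= 292 / 100
= 2.92

2.92


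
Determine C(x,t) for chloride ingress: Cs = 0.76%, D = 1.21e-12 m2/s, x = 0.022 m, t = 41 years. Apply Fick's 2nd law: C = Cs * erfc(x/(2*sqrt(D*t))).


t_seconds = 41 * 365.25 * 24 * 3600 = 1293861600.0 s
arg = 0.022 / (2 * sqrt(1.21e-12 * 1293861600.0))
= 0.278
erfc(0.278) = 0.6942
C = 0.76 * 0.6942 = 0.5276%

0.5276


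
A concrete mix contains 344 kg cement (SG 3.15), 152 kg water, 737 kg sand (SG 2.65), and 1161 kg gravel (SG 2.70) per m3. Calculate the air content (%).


Vol cement = 344 / (3.15 * 1000) = 0.109206 m3
Vol water = 152 / 1000 = 0.152 m3
Vol sand = 737 / (2.65 * 1000) = 0.278113 m3
Vol gravel = 1161 / (2.70 * 1000) = 0.43 m3
Total solid + water volume = 0.96932 m3
Air = (1 - 0.96932) * 100 = 3.07%

3.07


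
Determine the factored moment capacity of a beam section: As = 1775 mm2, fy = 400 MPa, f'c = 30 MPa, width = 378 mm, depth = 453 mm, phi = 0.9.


a = As * fy / (0.85 * f'c * b)
= 1775 * 400 / (0.85 * 30 * 378)
= 73.6591 mm
Mn = As * fy * (d - a/2) / 10^6
= 295.481 kN-m
phi*Mn = 0.9 * 295.481 = 265.93 kN-m

265.93


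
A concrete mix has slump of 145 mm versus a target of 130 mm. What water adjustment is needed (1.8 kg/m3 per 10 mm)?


Difference = 130 - 145 = -15 mm
Water adjustment = -15 * 1.8 / 10 = -2.7 kg/m3

-2.7


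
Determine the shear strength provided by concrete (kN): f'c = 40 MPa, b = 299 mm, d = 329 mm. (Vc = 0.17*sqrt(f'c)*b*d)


Vc = 0.17 * sqrt(40) * 299 * 329 / 1000
= 105.77 kN

105.77


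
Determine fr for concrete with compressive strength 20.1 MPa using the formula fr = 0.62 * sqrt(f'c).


fr = 0.62 * sqrt(20.1)
= 2.78 MPa

2.78


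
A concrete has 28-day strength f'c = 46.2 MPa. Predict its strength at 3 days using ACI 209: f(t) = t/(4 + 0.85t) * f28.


f(3) = 3 / (4 + 0.85 * 3) * 46.2
= 3 / 6.55 * 46.2
= 21.16 MPa

21.16


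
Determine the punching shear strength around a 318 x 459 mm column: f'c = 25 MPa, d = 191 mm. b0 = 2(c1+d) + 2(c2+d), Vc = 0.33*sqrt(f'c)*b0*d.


b0 = 2*(318 + 191) + 2*(459 + 191) = 2318 mm
Vc = 0.33 * sqrt(25) * 2318 * 191 / 1000
= 730.52 kN

730.52


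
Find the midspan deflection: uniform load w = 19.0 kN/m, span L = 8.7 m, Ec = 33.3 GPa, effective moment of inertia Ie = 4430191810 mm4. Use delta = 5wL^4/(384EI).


Convert: L = 8.7 m = 8700 mm, Ec = 33.3 GPa = 33300 MPa
delta = 5 * 19.0 * 8700^4 / (384 * 33300 * 4430191810)
= 9.61 mm

9.61


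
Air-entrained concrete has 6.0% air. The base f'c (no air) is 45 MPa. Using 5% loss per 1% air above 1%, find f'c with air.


Strength loss = (6.0 - 1) * 5 = 25.0%
f'c = 45 * (1 - 25.0/100)
= 33.75 MPa

33.75


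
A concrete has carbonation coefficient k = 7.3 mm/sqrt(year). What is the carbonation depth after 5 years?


depth = k * sqrt(t)
= 7.3 * sqrt(5)
= 16.32 mm

16.32


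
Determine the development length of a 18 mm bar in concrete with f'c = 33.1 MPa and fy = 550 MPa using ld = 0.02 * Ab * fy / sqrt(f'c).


Ab = pi * 18^2 / 4 = 254.469 mm2
ld = 0.02 * 254.469 * 550 / sqrt(33.1)
= 486.5 mm

486.5


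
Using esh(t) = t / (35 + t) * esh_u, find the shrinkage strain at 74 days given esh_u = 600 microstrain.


esh(74) = 74 / (35 + 74) * 600
= 74 / 109 * 600
= 407.3 microstrain

407.3


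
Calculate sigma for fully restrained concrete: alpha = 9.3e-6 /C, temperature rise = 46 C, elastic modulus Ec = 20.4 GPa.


sigma = alpha * dT * Ec
= 9.3e-6 * 46 * 20.4 * 1000
= 8.727 MPa

8.727


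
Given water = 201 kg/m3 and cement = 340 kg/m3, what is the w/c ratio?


w/c = water / cement
w/c = 201 / 340 = 0.591

0.591


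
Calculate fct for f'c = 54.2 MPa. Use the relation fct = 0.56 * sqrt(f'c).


fct = 0.56 * sqrt(54.2)
= 0.56 * 7.362
= 4.123 MPa

4.123


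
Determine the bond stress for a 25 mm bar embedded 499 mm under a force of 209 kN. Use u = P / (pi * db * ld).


u = P / (pi * db * ld)
= 209 * 1000 / (pi * 25 * 499)
= 5.333 MPa

5.333


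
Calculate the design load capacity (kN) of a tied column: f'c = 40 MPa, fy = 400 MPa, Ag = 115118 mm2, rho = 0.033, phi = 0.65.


Ast = rho * Ag = 0.033 * 115118 = 3798.894 mm2
phi*Pn = 0.65 * 0.80 * (0.85 * 40 * (115118 - 3798.894) + 400 * 3798.894) / 1000
= 2758.29 kN

2758.29


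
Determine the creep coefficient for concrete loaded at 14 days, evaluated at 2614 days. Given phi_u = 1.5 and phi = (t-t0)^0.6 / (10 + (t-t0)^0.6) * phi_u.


dt = 2614 - 14 = 2600
phi = 2600^0.6 / (10 + 2600^0.6) * 1.5
= 1.377

1.377


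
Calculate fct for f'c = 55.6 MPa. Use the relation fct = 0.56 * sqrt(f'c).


fct = 0.56 * sqrt(55.6)
= 0.56 * 7.457
= 4.176 MPa

4.176


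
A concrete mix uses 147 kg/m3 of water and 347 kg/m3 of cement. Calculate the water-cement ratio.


w/c = water / cement
w/c = 147 / 347 = 0.424

0.424


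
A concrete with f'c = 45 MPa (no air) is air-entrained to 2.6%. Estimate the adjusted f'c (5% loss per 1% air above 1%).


Strength loss = (2.6 - 1) * 5 = 8.0%
f'c = 45 * (1 - 8.0/100)
= 41.4 MPa

41.4


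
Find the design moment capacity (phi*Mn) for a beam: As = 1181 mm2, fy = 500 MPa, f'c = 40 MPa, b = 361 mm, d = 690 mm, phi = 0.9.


a = As * fy / (0.85 * f'c * b)
= 1181 * 500 / (0.85 * 40 * 361)
= 48.1098 mm
Mn = As * fy * (d - a/2) / 10^6
= 393.2406 kN-m
phi*Mn = 0.9 * 393.2406 = 353.92 kN-m

353.92


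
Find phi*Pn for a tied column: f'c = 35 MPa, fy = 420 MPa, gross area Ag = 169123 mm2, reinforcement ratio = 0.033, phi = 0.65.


Ast = rho * Ag = 0.033 * 169123 = 5581.059 mm2
phi*Pn = 0.65 * 0.80 * (0.85 * 35 * (169123 - 5581.059) + 420 * 5581.059) / 1000
= 3748.9 kN

3748.9


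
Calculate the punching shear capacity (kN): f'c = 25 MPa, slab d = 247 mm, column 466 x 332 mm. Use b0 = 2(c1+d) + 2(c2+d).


b0 = 2*(466 + 247) + 2*(332 + 247) = 2584 mm
Vc = 0.33 * sqrt(25) * 2584 * 247 / 1000
= 1053.11 kN

1053.11


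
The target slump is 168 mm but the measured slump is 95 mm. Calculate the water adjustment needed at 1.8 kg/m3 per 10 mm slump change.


Difference = 168 - 95 = 73 mm
Water adjustment = 73 * 1.8 / 10 = 13.1 kg/m3

13.1


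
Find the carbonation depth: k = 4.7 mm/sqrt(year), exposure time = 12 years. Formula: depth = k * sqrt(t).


depth = k * sqrt(t)
= 4.7 * sqrt(12)
= 16.28 mm

16.28


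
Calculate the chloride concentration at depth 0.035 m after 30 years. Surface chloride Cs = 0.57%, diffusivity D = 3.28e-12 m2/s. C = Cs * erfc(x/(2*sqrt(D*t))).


t_seconds = 30 * 365.25 * 24 * 3600 = 946728000.0 s
arg = 0.035 / (2 * sqrt(3.28e-12 * 946728000.0))
= 0.314
erfc(0.314) = 0.657
C = 0.57 * 0.657 = 0.3745%

0.3745


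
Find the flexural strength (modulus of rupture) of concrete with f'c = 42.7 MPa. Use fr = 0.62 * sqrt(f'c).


fr = 0.62 * sqrt(42.7)
= 4.051 MPa

4.051


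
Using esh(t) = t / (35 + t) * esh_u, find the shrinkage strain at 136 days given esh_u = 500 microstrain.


esh(136) = 136 / (35 + 136) * 500
= 136 / 171 * 500
= 397.7 microstrain

397.7


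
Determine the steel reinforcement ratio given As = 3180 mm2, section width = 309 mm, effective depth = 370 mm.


rho = As / (b * d)
= 3180 / (309 * 370)
= 0.0278

0.0278


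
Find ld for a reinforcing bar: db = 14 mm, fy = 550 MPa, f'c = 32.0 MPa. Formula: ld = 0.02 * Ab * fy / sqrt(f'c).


Ab = pi * 14^2 / 4 = 153.938 mm2
ld = 0.02 * 153.938 * 550 / sqrt(32.0)
= 299.3 mm

299.3


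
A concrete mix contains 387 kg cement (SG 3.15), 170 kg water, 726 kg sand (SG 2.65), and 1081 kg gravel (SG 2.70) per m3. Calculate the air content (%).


Vol cement = 387 / (3.15 * 1000) = 0.122857 m3
Vol water = 170 / 1000 = 0.17 m3
Vol sand = 726 / (2.65 * 1000) = 0.273962 m3
Vol gravel = 1081 / (2.70 * 1000) = 0.40037 m3
Total solid + water volume = 0.96719 m3
Air = (1 - 0.96719) * 100 = 3.28%

3.28


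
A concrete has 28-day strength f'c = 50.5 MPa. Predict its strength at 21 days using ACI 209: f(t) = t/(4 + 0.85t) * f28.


f(21) = 21 / (4 + 0.85 * 21) * 50.5
= 21 / 21.85 * 50.5
= 48.54 MPa

48.54


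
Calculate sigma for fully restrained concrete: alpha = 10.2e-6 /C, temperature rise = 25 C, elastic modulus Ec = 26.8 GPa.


sigma = alpha * dT * Ec
= 10.2e-6 * 25 * 26.8 * 1000
= 6.834 MPa

6.834


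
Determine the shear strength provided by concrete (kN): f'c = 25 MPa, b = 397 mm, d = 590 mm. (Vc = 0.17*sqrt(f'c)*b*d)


Vc = 0.17 * sqrt(25) * 397 * 590 / 1000
= 199.1 kN

199.1


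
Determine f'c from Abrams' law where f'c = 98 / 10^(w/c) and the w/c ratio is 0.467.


f'c = 98 / 10^0.467
= 98 / 2.931
= 33.44 MPa

33.44


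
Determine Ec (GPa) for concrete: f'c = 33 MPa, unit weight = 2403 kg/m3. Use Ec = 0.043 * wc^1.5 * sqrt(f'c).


Ec = 0.043 * 2403^1.5 * sqrt(33) / 1000
= 29.1 GPa

29.1


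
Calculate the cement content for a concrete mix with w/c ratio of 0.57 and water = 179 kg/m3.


Cement = water / (w/c)
= 179 / 0.57
= 314.0 kg/m3

314.0


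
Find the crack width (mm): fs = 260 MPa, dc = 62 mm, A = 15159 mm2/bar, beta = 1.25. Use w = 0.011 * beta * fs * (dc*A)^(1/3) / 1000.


w = 0.011 * beta * fs * (dc * A)^(1/3) / 1000
= 0.011 * 1.25 * 260 * (62 * 15159)^(1/3) / 1000
= 0.35 mm

0.35


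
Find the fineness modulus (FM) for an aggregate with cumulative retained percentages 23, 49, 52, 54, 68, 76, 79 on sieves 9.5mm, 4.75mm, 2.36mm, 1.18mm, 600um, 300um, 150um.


FM = sum(cumulative % retained) / 100
= 401 / 100
= 4.01

4.01


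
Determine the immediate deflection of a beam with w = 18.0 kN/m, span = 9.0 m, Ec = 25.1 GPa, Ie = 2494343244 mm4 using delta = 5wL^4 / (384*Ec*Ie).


Convert: L = 9.0 m = 9000 mm, Ec = 25.1 GPa = 25100 MPa
delta = 5 * 18.0 * 9000^4 / (384 * 25100 * 2494343244)
= 24.56 mm

24.56


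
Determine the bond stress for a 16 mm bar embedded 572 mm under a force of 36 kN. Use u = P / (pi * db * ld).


u = P / (pi * db * ld)
= 36 * 1000 / (pi * 16 * 572)
= 1.252 MPa

1.252


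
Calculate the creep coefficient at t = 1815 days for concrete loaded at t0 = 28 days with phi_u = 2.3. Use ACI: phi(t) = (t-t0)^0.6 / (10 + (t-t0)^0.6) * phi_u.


dt = 1815 - 28 = 1787
phi = 1787^0.6 / (10 + 1787^0.6) * 2.3
= 2.069

2.069


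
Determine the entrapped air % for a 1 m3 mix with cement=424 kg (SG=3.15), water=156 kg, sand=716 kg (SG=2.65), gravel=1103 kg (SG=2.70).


Vol cement = 424 / (3.15 * 1000) = 0.134603 m3
Vol water = 156 / 1000 = 0.156 m3
Vol sand = 716 / (2.65 * 1000) = 0.270189 m3
Vol gravel = 1103 / (2.70 * 1000) = 0.408519 m3
Total solid + water volume = 0.96931 m3
Air = (1 - 0.96931) * 100 = 3.07%

3.07


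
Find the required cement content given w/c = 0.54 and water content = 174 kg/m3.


Cement = water / (w/c)
= 174 / 0.54
= 322.2 kg/m3

322.2


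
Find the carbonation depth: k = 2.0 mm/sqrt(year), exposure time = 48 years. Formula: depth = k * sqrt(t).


depth = k * sqrt(t)
= 2.0 * sqrt(48)
= 13.86 mm

13.86


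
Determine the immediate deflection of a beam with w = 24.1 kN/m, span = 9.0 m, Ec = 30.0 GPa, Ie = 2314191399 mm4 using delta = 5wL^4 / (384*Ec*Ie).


Convert: L = 9.0 m = 9000 mm, Ec = 30.0 GPa = 30000 MPa
delta = 5 * 24.1 * 9000^4 / (384 * 30000 * 2314191399)
= 29.66 mm

29.66


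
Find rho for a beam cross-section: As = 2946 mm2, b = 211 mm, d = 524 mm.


rho = As / (b * d)
= 2946 / (211 * 524)
= 0.0266

0.0266


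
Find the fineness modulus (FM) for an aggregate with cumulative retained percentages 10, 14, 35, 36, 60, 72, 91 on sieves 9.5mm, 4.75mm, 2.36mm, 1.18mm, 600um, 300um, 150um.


FM = sum(cumulative % retained) / 100
= 318 / 100
= 3.18

3.18


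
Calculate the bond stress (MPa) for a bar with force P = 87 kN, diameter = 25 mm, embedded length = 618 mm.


u = P / (pi * db * ld)
= 87 * 1000 / (pi * 25 * 618)
= 1.792 MPa

1.792


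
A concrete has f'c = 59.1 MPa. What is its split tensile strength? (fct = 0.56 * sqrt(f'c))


fct = 0.56 * sqrt(59.1)
= 0.56 * 7.688
= 4.305 MPa

4.305


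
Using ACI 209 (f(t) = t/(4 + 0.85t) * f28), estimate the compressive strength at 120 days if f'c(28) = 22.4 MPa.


f(120) = 120 / (4 + 0.85 * 120) * 22.4
= 120 / 106.0 * 22.4
= 25.36 MPa

25.36


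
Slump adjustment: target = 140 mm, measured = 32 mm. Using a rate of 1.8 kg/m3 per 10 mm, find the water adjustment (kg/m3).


Difference = 140 - 32 = 108 mm
Water adjustment = 108 * 1.8 / 10 = 19.4 kg/m3

19.4


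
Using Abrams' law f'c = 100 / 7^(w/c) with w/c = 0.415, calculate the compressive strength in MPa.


f'c = 100 / 7^0.415
= 100 / 2.242
= 44.59 MPa

44.59


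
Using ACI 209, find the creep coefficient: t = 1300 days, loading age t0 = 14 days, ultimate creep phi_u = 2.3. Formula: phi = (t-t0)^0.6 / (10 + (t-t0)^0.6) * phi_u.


dt = 1300 - 14 = 1286
phi = 1286^0.6 / (10 + 1286^0.6) * 2.3
= 2.024

2.024


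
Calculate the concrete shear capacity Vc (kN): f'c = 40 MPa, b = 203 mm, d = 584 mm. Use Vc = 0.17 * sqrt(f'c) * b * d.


Vc = 0.17 * sqrt(40) * 203 * 584 / 1000
= 127.46 kN

127.46


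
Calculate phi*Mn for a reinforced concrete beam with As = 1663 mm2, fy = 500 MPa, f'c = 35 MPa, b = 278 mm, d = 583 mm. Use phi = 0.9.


a = As * fy / (0.85 * f'c * b)
= 1663 * 500 / (0.85 * 35 * 278)
= 100.5381 mm
Mn = As * fy * (d - a/2) / 10^6
= 442.9658 kN-m
phi*Mn = 0.9 * 442.9658 = 398.67 kN-m

398.67


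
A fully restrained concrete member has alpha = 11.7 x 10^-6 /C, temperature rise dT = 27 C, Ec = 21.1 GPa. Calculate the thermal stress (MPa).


sigma = alpha * dT * Ec
= 11.7e-6 * 27 * 21.1 * 1000
= 6.665 MPa

6.665


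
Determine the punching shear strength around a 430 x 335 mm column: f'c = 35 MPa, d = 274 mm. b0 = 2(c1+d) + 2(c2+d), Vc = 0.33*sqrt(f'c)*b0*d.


b0 = 2*(430 + 274) + 2*(335 + 274) = 2626 mm
Vc = 0.33 * sqrt(35) * 2626 * 274 / 1000
= 1404.73 kN

1404.73


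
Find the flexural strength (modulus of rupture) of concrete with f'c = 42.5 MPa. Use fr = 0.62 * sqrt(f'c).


fr = 0.62 * sqrt(42.5)
= 4.042 MPa

4.042


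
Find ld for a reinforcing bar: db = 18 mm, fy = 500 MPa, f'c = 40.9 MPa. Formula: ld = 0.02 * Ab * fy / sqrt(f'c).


Ab = pi * 18^2 / 4 = 254.469 mm2
ld = 0.02 * 254.469 * 500 / sqrt(40.9)
= 397.9 mm

397.9


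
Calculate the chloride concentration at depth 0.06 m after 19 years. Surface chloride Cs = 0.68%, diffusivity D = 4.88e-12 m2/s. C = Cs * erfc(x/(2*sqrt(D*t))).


t_seconds = 19 * 365.25 * 24 * 3600 = 599594400.0 s
arg = 0.06 / (2 * sqrt(4.88e-12 * 599594400.0))
= 0.5546
erfc(0.5546) = 0.4328
C = 0.68 * 0.4328 = 0.2943%

0.2943


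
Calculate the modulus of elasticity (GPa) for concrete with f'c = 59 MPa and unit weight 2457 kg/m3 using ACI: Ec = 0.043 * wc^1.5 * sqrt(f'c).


Ec = 0.043 * 2457^1.5 * sqrt(59) / 1000
= 40.23 GPa

40.23


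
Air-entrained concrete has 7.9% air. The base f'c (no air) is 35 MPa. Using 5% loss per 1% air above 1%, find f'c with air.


Strength loss = (7.9 - 1) * 5 = 34.5%
f'c = 35 * (1 - 34.5/100)
= 22.93 MPa

22.93


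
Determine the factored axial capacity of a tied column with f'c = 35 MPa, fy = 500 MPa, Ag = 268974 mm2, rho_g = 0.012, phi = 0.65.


Ast = rho * Ag = 0.012 * 268974 = 3227.688 mm2
phi*Pn = 0.65 * 0.80 * (0.85 * 35 * (268974 - 3227.688) + 500 * 3227.688) / 1000
= 4950.29 kN

4950.29


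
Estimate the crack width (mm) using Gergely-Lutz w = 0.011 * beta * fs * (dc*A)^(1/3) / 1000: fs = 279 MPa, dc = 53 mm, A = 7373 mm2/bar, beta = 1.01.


w = 0.011 * beta * fs * (dc * A)^(1/3) / 1000
= 0.011 * 1.01 * 279 * (53 * 7373)^(1/3) / 1000
= 0.227 mm

0.227


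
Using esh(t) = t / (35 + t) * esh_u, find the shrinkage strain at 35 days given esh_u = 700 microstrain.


esh(35) = 35 / (35 + 35) * 700
= 35 / 70 * 700
= 350.0 microstrain

350.0


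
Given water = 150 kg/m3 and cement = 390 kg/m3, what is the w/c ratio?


w/c = water / cement
w/c = 150 / 390 = 0.385

0.385


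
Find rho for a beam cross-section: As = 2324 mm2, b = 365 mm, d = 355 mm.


rho = As / (b * d)
= 2324 / (365 * 355)
= 0.0179

0.0179


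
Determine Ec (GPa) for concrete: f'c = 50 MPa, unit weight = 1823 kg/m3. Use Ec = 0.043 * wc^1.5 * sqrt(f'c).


Ec = 0.043 * 1823^1.5 * sqrt(50) / 1000
= 23.67 GPa

23.67


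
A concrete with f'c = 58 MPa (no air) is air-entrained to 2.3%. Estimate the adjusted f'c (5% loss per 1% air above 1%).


Strength loss = (2.3 - 1) * 5 = 6.5%
f'c = 58 * (1 - 6.5/100)
= 54.23 MPa

54.23


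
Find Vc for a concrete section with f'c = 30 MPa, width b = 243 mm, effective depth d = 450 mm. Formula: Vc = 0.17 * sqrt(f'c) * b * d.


Vc = 0.17 * sqrt(30) * 243 * 450 / 1000
= 101.82 kN

101.82


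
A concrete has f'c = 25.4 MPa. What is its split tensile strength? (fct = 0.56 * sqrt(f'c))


fct = 0.56 * sqrt(25.4)
= 0.56 * 5.04
= 2.822 MPa

2.822


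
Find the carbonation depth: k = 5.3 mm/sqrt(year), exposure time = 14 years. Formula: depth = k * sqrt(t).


depth = k * sqrt(t)
= 5.3 * sqrt(14)
= 19.83 mm

19.83


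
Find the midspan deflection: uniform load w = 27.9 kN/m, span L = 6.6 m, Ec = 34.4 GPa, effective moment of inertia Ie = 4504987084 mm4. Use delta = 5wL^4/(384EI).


Convert: L = 6.6 m = 6600 mm, Ec = 34.4 GPa = 34400 MPa
delta = 5 * 27.9 * 6600^4 / (384 * 34400 * 4504987084)
= 4.45 mm

4.45


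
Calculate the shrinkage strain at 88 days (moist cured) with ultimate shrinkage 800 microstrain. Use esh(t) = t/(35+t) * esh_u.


esh(88) = 88 / (35 + 88) * 800
= 88 / 123 * 800
= 572.4 microstrain

572.4


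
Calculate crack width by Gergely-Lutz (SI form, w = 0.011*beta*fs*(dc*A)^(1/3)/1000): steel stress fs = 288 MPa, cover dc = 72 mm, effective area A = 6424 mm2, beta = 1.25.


w = 0.011 * beta * fs * (dc * A)^(1/3) / 1000
= 0.011 * 1.25 * 288 * (72 * 6424)^(1/3) / 1000
= 0.306 mm

0.306


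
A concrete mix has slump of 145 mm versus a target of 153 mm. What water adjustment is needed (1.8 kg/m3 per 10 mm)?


Difference = 153 - 145 = 8 mm
Water adjustment = 8 * 1.8 / 10 = 1.4 kg/m3

1.4


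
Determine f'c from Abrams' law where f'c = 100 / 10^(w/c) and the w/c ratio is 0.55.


f'c = 100 / 10^0.55
= 100 / 3.548
= 28.18 MPa

28.18


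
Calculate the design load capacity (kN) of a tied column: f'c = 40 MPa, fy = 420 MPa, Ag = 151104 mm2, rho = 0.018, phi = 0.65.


Ast = rho * Ag = 0.018 * 151104 = 2719.872 mm2
phi*Pn = 0.65 * 0.80 * (0.85 * 40 * (151104 - 2719.872) + 420 * 2719.872) / 1000
= 3217.45 kN

3217.45


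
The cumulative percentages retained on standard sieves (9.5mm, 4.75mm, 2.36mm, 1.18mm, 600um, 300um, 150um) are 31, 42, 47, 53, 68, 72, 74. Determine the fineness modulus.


FM = sum(cumulative % retained) / 100
= 387 / 100
= 3.87

3.87


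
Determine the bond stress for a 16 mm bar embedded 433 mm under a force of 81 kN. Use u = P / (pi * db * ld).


u = P / (pi * db * ld)
= 81 * 1000 / (pi * 16 * 433)
= 3.722 MPa

3.722


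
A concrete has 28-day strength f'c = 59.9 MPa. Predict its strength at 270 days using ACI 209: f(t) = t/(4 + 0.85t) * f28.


f(270) = 270 / (4 + 0.85 * 270) * 59.9
= 270 / 233.5 * 59.9
= 69.26 MPa

69.26


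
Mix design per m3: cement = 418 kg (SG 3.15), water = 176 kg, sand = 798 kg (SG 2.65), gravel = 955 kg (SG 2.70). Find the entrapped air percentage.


Vol cement = 418 / (3.15 * 1000) = 0.132698 m3
Vol water = 176 / 1000 = 0.176 m3
Vol sand = 798 / (2.65 * 1000) = 0.301132 m3
Vol gravel = 955 / (2.70 * 1000) = 0.353704 m3
Total solid + water volume = 0.963534 m3
Air = (1 - 0.963534) * 100 = 3.65%

3.65


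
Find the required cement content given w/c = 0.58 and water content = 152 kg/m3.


Cement = water / (w/c)
= 152 / 0.58
= 262.1 kg/m3

262.1


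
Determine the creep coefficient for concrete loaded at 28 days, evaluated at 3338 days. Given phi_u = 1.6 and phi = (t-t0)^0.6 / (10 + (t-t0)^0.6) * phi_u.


dt = 3338 - 28 = 3310
phi = 3310^0.6 / (10 + 3310^0.6) * 1.6
= 1.485

1.485


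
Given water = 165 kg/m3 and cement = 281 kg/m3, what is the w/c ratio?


w/c = water / cement
w/c = 165 / 281 = 0.587

0.587


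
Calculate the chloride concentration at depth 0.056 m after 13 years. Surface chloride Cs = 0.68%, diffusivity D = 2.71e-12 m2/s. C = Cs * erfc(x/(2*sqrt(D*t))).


t_seconds = 13 * 365.25 * 24 * 3600 = 410248800.0 s
arg = 0.056 / (2 * sqrt(2.71e-12 * 410248800.0))
= 0.8397
erfc(0.8397) = 0.235
C = 0.68 * 0.235 = 0.1598%

0.1598


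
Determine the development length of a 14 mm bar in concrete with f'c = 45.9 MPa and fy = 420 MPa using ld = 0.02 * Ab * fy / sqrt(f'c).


Ab = pi * 14^2 / 4 = 153.938 mm2
ld = 0.02 * 153.938 * 420 / sqrt(45.9)
= 190.9 mm

190.9


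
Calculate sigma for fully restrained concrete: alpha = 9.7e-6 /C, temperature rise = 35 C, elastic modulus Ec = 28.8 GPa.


sigma = alpha * dT * Ec
= 9.7e-6 * 35 * 28.8 * 1000
= 9.778 MPa

9.778


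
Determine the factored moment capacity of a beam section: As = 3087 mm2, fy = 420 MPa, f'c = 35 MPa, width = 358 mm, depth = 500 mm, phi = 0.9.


a = As * fy / (0.85 * f'c * b)
= 3087 * 420 / (0.85 * 35 * 358)
= 121.7351 mm
Mn = As * fy * (d - a/2) / 10^6
= 569.3528 kN-m
phi*Mn = 0.9 * 569.3528 = 512.42 kN-m

512.42


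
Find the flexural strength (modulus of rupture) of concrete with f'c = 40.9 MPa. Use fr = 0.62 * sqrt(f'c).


fr = 0.62 * sqrt(40.9)
= 3.965 MPa

3.965


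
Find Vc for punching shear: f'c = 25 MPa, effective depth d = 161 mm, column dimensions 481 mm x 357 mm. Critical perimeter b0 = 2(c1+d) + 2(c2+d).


b0 = 2*(481 + 161) + 2*(357 + 161) = 2320 mm
Vc = 0.33 * sqrt(25) * 2320 * 161 / 1000
= 616.31 kN

616.31


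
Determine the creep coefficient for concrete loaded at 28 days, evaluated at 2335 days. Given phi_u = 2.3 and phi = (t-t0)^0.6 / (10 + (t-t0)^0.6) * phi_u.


dt = 2335 - 28 = 2307
phi = 2307^0.6 / (10 + 2307^0.6) * 2.3
= 2.099

2.099


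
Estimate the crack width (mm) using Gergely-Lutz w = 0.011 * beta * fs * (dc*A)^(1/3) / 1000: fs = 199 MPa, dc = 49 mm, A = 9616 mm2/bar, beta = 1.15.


w = 0.011 * beta * fs * (dc * A)^(1/3) / 1000
= 0.011 * 1.15 * 199 * (49 * 9616)^(1/3) / 1000
= 0.196 mm

0.196


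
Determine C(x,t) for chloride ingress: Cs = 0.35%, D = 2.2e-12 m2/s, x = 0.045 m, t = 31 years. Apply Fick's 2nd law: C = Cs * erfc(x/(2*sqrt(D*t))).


t_seconds = 31 * 365.25 * 24 * 3600 = 978285600.0 s
arg = 0.045 / (2 * sqrt(2.2e-12 * 978285600.0))
= 0.485
erfc(0.485) = 0.4928
C = 0.35 * 0.4928 = 0.1725%

0.1725


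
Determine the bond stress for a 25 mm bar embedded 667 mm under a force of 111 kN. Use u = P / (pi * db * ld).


u = P / (pi * db * ld)
= 111 * 1000 / (pi * 25 * 667)
= 2.119 MPa

2.119


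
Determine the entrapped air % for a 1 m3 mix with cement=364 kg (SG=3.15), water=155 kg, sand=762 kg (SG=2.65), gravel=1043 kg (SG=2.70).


Vol cement = 364 / (3.15 * 1000) = 0.115556 m3
Vol water = 155 / 1000 = 0.155 m3
Vol sand = 762 / (2.65 * 1000) = 0.287547 m3
Vol gravel = 1043 / (2.70 * 1000) = 0.386296 m3
Total solid + water volume = 0.944399 m3
Air = (1 - 0.944399) * 100 = 5.56%

5.56


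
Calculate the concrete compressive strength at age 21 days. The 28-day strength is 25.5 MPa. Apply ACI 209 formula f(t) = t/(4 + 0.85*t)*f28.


f(21) = 21 / (4 + 0.85 * 21) * 25.5
= 21 / 21.85 * 25.5
= 24.51 MPa

24.51


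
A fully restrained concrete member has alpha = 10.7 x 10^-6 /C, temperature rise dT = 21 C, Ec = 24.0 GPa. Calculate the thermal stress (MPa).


sigma = alpha * dT * Ec
= 10.7e-6 * 21 * 24.0 * 1000
= 5.393 MPa

5.393


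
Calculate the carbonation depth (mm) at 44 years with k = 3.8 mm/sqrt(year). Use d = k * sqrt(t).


depth = k * sqrt(t)
= 3.8 * sqrt(44)
= 25.21 mm

25.21


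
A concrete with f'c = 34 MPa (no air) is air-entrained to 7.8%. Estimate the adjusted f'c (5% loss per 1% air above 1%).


Strength loss = (7.8 - 1) * 5 = 34.0%
f'c = 34 * (1 - 34.0/100)
= 22.44 MPa

22.44


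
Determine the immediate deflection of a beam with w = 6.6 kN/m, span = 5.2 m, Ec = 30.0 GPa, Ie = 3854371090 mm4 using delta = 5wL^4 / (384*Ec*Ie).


Convert: L = 5.2 m = 5200 mm, Ec = 30.0 GPa = 30000 MPa
delta = 5 * 6.6 * 5200^4 / (384 * 30000 * 3854371090)
= 0.54 mm

0.54


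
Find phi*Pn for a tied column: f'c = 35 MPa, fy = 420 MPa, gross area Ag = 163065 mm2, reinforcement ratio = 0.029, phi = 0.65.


Ast = rho * Ag = 0.029 * 163065 = 4728.885 mm2
phi*Pn = 0.65 * 0.80 * (0.85 * 35 * (163065 - 4728.885) + 420 * 4728.885) / 1000
= 3482.25 kN

3482.25


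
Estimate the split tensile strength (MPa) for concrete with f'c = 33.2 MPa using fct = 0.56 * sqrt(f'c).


fct = 0.56 * sqrt(33.2)
= 0.56 * 5.762
= 3.227 MPa

3.227


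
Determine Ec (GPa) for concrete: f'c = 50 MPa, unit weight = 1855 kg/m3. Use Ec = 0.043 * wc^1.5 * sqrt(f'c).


Ec = 0.043 * 1855^1.5 * sqrt(50) / 1000
= 24.29 GPa

24.29


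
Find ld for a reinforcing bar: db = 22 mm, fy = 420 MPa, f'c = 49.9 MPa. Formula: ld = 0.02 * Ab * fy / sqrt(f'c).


Ab = pi * 22^2 / 4 = 380.133 mm2
ld = 0.02 * 380.133 * 420 / sqrt(49.9)
= 452.0 mm

452.0


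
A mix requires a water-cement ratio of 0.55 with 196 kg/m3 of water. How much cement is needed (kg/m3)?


Cement = water / (w/c)
= 196 / 0.55
= 356.4 kg/m3

356.4


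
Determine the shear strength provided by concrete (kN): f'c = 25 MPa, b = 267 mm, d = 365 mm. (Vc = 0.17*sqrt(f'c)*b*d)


Vc = 0.17 * sqrt(25) * 267 * 365 / 1000
= 82.84 kN

82.84


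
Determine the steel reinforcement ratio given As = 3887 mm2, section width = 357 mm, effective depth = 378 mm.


rho = As / (b * d)
= 3887 / (357 * 378)
= 0.0288

0.0288


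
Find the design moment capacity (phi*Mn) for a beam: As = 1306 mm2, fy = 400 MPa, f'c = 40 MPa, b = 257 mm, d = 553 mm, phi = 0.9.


a = As * fy / (0.85 * f'c * b)
= 1306 * 400 / (0.85 * 40 * 257)
= 59.7848 mm
Mn = As * fy * (d - a/2) / 10^6
= 273.2714 kN-m
phi*Mn = 0.9 * 273.2714 = 245.94 kN-m

245.94


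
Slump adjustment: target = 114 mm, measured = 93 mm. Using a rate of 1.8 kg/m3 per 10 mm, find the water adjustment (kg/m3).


Difference = 114 - 93 = 21 mm
Water adjustment = 21 * 1.8 / 10 = 3.8 kg/m3

3.8


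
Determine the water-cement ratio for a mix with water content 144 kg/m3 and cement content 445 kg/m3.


w/c = water / cement
w/c = 144 / 445 = 0.324

0.324


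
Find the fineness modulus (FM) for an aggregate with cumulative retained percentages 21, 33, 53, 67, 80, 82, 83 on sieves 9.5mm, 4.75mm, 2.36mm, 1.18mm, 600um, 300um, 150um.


FM = sum(cumulative % retained) / 100
= 419 / 100
= 4.19

4.19


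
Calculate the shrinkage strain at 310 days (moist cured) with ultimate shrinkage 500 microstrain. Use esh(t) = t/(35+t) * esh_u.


esh(310) = 310 / (35 + 310) * 500
= 310 / 345 * 500
= 449.3 microstrain

449.3


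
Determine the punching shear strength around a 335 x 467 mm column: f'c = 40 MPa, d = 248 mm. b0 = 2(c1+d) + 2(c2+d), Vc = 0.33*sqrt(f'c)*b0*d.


b0 = 2*(335 + 248) + 2*(467 + 248) = 2596 mm
Vc = 0.33 * sqrt(40) * 2596 * 248 / 1000
= 1343.69 kN

1343.69


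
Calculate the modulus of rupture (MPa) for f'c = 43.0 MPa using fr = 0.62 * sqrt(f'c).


fr = 0.62 * sqrt(43.0)
= 4.066 MPa

4.066
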